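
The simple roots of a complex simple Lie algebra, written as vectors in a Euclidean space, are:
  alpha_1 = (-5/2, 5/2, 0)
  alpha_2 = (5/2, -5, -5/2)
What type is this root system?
G2

Compute the Cartan integers a_ij = 2(alpha_i, alpha_j)/(alpha_j, alpha_j); the resulting 2x2 Cartan matrix is
[[2, -1], [-3, 2]].
The roots have two lengths (squared-length ratio 3:1); the short ones are alpha_{1}. The associated Dynkin diagram is two nodes joined by a triple edge (G_2), so the type is G_2.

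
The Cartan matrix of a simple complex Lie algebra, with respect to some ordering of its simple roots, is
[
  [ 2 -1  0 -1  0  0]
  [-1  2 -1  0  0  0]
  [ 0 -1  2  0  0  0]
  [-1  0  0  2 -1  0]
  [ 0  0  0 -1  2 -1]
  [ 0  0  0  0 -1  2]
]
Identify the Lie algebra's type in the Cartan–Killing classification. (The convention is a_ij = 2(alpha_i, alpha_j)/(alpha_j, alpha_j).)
The matrix has rank 6 with 2's on the diagonal. Reading the off-diagonal entries as Dynkin edges (a single edge where a_ij = a_ji = -1; a double or triple edge where a_ij * a_ji = 2 or 3), the diagram is a chain of 6 nodes with single edges (A_6). One simple-root ordering that puts it in standard form is (alpha_6, alpha_5, alpha_4, alpha_1, alpha_2, alpha_3). So the algebra is type A_6, i.e. sl(7).

A6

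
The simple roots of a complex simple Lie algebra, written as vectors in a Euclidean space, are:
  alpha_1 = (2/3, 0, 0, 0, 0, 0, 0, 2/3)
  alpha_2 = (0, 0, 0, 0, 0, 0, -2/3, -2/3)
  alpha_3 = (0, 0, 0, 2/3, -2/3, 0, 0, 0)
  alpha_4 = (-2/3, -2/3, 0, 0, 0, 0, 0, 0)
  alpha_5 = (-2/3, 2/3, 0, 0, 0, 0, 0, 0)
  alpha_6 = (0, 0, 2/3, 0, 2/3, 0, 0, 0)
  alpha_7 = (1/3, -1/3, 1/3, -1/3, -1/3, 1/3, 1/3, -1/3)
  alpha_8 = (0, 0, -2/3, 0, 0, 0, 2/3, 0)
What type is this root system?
Compute the Cartan integers a_ij = 2(alpha_i, alpha_j)/(alpha_j, alpha_j); the resulting 8x8 Cartan matrix is
[[2, -1, 0, -1, -1, 0, 0, 0], [-1, 2, 0, 0, 0, 0, 0, -1], [0, 0, 2, 0, 0, -1, 0, 0], [-1, 0, 0, 2, 0, 0, 0, 0], [-1, 0, 0, 0, 2, 0, -1, 0], [0, 0, -1, 0, 0, 2, 0, -1], [0, 0, 0, 0, -1, 0, 2, 0], [0, -1, 0, 0, 0, -1, 0, 2]].
All simple roots have the same length, so the diagram is simply laced. The associated Dynkin diagram is a chain of 7 nodes with one extra node attached to the third node from one end (E_8), so the type is E_8.

E_8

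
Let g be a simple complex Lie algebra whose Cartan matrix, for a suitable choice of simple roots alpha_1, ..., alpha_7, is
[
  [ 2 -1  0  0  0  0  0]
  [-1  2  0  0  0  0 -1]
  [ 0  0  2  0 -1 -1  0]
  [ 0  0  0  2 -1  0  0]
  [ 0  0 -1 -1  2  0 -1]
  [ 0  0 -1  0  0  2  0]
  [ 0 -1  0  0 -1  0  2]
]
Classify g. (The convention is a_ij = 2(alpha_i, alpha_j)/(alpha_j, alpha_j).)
The matrix has rank 7 with 2's on the diagonal. Reading the off-diagonal entries as Dynkin edges (a single edge where a_ij = a_ji = -1; a double or triple edge where a_ij * a_ji = 2 or 3), the diagram is a chain of 6 nodes with one extra node attached to the third node from one end (E_7). One simple-root ordering that puts it in standard form is (alpha_6, alpha_4, alpha_3, alpha_5, alpha_7, alpha_2, alpha_1). So the algebra is type E_7.

E_7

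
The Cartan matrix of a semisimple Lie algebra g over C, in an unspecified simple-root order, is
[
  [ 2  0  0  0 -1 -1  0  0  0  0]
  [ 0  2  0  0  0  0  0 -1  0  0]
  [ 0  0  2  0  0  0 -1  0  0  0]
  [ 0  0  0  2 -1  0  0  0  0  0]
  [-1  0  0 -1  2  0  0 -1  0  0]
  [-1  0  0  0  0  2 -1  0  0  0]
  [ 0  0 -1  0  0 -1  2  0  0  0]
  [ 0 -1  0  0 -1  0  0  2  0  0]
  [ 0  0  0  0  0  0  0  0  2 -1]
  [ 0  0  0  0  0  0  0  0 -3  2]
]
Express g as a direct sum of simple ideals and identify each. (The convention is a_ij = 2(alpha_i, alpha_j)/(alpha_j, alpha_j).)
The diagram associated to this matrix has two connected components: the simple roots {alpha_1, alpha_2, alpha_3, alpha_4, alpha_5, alpha_6, alpha_7, alpha_8} form a chain of 7 nodes with one extra node attached to the third node from one end (E_8), and {alpha_9, alpha_10} form two nodes joined by a triple edge (G_2). A semisimple Lie algebra decomposes uniquely as the direct sum of simple ideals, one per connected component of its Dynkin diagram, so g ≅ E_8 ⊕ G_2 (dimension 248 + 14 = 262).

E8 + G2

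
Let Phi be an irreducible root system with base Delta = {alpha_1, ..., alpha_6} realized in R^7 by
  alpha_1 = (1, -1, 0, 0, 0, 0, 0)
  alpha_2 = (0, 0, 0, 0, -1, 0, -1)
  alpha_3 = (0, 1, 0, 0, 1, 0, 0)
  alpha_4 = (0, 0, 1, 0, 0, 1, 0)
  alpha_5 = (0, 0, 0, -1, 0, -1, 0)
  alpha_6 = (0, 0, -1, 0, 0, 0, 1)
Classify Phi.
A6

Compute the Cartan integers a_ij = 2(alpha_i, alpha_j)/(alpha_j, alpha_j); the resulting 6x6 Cartan matrix is
[[2, 0, -1, 0, 0, 0], [0, 2, -1, 0, 0, -1], [-1, -1, 2, 0, 0, 0], [0, 0, 0, 2, -1, -1], [0, 0, 0, -1, 2, 0], [0, -1, 0, -1, 0, 2]].
All simple roots have the same length, so the diagram is simply laced. The associated Dynkin diagram is a chain of 6 nodes with single edges (A_6), so the type is A_6 (the algebra sl(7)).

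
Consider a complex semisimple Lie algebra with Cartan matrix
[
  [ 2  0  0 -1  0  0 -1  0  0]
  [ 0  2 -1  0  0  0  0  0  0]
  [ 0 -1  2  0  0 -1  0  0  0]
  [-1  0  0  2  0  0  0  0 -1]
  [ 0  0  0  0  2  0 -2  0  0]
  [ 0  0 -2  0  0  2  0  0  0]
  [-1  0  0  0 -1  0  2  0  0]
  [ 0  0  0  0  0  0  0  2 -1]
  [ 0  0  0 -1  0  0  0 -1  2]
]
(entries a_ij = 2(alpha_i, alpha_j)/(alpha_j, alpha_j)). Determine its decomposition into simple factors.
The diagram associated to this matrix has two connected components: the simple roots {alpha_2, alpha_3, alpha_6} form a chain of 3 nodes with a double edge at one end; the terminal node there is the unique long simple root (C_3), and {alpha_1, alpha_4, alpha_5, alpha_7, alpha_8, alpha_9} form a chain of 6 nodes with a double edge at one end; the terminal node there is the unique long simple root (C_6). A semisimple Lie algebra decomposes uniquely as the direct sum of simple ideals, one per connected component of its Dynkin diagram, so g ≅ C_3 ⊕ C_6 (dimension 21 + 78 = 99).

type C_3 ⊕ type C_6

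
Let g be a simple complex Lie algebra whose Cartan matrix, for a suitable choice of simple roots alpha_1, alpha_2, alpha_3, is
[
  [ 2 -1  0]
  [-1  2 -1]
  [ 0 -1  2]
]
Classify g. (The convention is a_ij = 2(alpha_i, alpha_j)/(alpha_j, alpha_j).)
The matrix has rank 3 with 2's on the diagonal. Reading the off-diagonal entries as Dynkin edges (a single edge where a_ij = a_ji = -1; a double or triple edge where a_ij * a_ji = 2 or 3), the diagram is a chain of 3 nodes with single edges (A_3). One simple-root ordering that puts it in standard form is (alpha_3, alpha_2, alpha_1). So the algebra is type A_3, i.e. sl(4).

A_3 (sl(4))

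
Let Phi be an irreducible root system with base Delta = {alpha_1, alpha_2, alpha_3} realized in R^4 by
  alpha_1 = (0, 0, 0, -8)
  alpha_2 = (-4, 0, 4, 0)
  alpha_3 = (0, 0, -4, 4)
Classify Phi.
Compute the Cartan integers a_ij = 2(alpha_i, alpha_j)/(alpha_j, alpha_j); the resulting 3x3 Cartan matrix is
[[2, 0, -2], [0, 2, -1], [-1, -1, 2]].
The roots have two lengths (squared-length ratio 2:1); the short ones are alpha_{2,3}. The associated Dynkin diagram is a chain of 3 nodes with a double edge at one end; the terminal node there is the unique long simple root (C_3), so the type is C_3 (the algebra sp(6)).

C3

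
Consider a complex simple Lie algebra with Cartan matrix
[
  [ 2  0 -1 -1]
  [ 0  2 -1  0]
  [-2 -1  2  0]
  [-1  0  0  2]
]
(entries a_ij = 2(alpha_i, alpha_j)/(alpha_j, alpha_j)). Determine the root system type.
The matrix has rank 4 with 2's on the diagonal. Reading the off-diagonal entries as Dynkin edges (a single edge where a_ij = a_ji = -1; a double or triple edge where a_ij * a_ji = 2 or 3), the diagram is a chain of 4 nodes with a double edge between the middle two (F_4). One simple-root ordering that puts it in standard form is (alpha_2, alpha_3, alpha_1, alpha_4). So the algebra is type F_4.

type F_4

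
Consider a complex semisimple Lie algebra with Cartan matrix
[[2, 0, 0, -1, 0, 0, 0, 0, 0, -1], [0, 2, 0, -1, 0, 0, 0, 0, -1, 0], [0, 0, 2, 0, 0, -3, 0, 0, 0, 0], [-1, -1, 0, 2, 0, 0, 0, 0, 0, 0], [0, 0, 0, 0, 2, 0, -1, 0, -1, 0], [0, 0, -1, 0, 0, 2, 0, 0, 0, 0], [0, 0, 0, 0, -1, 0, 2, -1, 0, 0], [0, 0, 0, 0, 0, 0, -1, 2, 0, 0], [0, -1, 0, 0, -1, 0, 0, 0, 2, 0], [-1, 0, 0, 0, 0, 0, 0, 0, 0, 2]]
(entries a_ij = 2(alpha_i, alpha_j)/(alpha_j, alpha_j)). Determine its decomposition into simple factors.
A_8 (sl(9)) ⊕ G_2

The diagram associated to this matrix has two connected components: the simple roots {alpha_1, alpha_2, alpha_4, alpha_5, alpha_7, alpha_8, alpha_9, alpha_10} form a chain of 8 nodes with single edges (A_8), and {alpha_3, alpha_6} form two nodes joined by a triple edge (G_2). A semisimple Lie algebra decomposes uniquely as the direct sum of simple ideals, one per connected component of its Dynkin diagram, so g ≅ A_8 ⊕ G_2 (dimension 80 + 14 = 94).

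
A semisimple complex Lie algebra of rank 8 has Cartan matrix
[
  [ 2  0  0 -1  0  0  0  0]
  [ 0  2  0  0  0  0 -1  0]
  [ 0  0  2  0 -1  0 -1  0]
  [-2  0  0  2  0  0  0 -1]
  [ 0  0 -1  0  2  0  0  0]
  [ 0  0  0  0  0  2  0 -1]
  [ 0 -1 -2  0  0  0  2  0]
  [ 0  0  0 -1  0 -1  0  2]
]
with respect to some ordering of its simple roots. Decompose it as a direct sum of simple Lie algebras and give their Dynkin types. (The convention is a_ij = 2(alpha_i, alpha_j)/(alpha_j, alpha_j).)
B_4 ⊕ F_4

The diagram associated to this matrix has two connected components: the simple roots {alpha_1, alpha_4, alpha_6, alpha_8} form a chain of 4 nodes with a double edge at one end; the terminal node there is the unique short simple root (B_4), and {alpha_2, alpha_3, alpha_5, alpha_7} form a chain of 4 nodes with a double edge between the middle two (F_4). A semisimple Lie algebra decomposes uniquely as the direct sum of simple ideals, one per connected component of its Dynkin diagram, so g ≅ B_4 ⊕ F_4 (dimension 36 + 52 = 88).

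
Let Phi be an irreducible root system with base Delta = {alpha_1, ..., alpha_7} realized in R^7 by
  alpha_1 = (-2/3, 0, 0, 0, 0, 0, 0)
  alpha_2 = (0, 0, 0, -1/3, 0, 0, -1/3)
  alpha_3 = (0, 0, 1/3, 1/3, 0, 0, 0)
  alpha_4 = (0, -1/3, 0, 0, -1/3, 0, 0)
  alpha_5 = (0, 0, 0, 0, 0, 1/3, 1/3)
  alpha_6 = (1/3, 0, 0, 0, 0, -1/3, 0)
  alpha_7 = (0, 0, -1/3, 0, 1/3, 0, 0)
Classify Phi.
type C_7

Compute the Cartan integers a_ij = 2(alpha_i, alpha_j)/(alpha_j, alpha_j); the resulting 7x7 Cartan matrix is
[[2, 0, 0, 0, 0, -2, 0], [0, 2, -1, 0, -1, 0, 0], [0, -1, 2, 0, 0, 0, -1], [0, 0, 0, 2, 0, 0, -1], [0, -1, 0, 0, 2, -1, 0], [-1, 0, 0, 0, -1, 2, 0], [0, 0, -1, -1, 0, 0, 2]].
The roots have two lengths (squared-length ratio 2:1); the short ones are alpha_{2,3,4,5,6,7}. The associated Dynkin diagram is a chain of 7 nodes with a double edge at one end; the terminal node there is the unique long simple root (C_7), so the type is C_7 (the algebra sp(14)).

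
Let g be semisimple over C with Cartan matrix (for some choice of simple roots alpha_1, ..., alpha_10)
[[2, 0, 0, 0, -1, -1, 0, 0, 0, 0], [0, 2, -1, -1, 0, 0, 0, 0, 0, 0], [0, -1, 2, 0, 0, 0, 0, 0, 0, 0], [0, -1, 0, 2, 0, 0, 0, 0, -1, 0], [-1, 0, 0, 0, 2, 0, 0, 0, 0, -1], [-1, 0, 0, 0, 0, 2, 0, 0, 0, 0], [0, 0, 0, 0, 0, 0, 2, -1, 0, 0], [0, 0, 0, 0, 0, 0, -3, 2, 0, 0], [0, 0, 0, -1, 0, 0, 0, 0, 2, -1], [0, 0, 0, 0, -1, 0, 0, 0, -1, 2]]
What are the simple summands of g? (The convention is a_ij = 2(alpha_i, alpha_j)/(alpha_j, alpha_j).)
The diagram associated to this matrix has two connected components: the simple roots {alpha_1, alpha_2, alpha_3, alpha_4, alpha_5, alpha_6, alpha_9, alpha_10} form a chain of 8 nodes with single edges (A_8), and {alpha_7, alpha_8} form two nodes joined by a triple edge (G_2). A semisimple Lie algebra decomposes uniquely as the direct sum of simple ideals, one per connected component of its Dynkin diagram, so g ≅ A_8 ⊕ G_2 (dimension 80 + 14 = 94).

A8 + G2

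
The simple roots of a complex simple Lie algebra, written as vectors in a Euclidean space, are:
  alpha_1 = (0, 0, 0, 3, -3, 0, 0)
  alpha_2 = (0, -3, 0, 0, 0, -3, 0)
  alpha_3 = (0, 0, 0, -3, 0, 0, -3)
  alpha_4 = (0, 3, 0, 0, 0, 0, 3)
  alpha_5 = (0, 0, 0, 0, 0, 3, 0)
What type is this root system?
Compute the Cartan integers a_ij = 2(alpha_i, alpha_j)/(alpha_j, alpha_j); the resulting 5x5 Cartan matrix is
[[2, 0, -1, 0, 0], [0, 2, 0, -1, -2], [-1, 0, 2, -1, 0], [0, -1, -1, 2, 0], [0, -1, 0, 0, 2]].
The roots have two lengths (squared-length ratio 2:1); the short ones are alpha_{5}. The associated Dynkin diagram is a chain of 5 nodes with a double edge at one end; the terminal node there is the unique short simple root (B_5), so the type is B_5 (the algebra so(11)).

type B_5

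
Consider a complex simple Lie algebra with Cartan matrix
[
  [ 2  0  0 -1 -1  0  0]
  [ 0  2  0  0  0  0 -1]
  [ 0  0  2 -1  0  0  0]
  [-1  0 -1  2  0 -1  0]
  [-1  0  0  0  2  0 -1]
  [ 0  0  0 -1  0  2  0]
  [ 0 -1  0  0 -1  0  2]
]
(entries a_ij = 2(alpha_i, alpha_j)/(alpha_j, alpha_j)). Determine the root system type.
D_7 (so(14))

The matrix has rank 7 with 2's on the diagonal. Reading the off-diagonal entries as Dynkin edges (a single edge where a_ij = a_ji = -1; a double or triple edge where a_ij * a_ji = 2 or 3), the diagram is a chain of 5 nodes with a fork of two nodes at one end (D_7). One simple-root ordering that puts it in standard form is (alpha_2, alpha_7, alpha_5, alpha_1, alpha_4, alpha_6, alpha_3). So the algebra is type D_7, i.e. so(14).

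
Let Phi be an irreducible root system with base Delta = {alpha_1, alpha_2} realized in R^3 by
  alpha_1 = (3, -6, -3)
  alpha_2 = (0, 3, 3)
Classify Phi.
G_2

Compute the Cartan integers a_ij = 2(alpha_i, alpha_j)/(alpha_j, alpha_j); the resulting 2x2 Cartan matrix is
[[2, -3], [-1, 2]].
The roots have two lengths (squared-length ratio 3:1); the short ones are alpha_{2}. The associated Dynkin diagram is two nodes joined by a triple edge (G_2), so the type is G_2.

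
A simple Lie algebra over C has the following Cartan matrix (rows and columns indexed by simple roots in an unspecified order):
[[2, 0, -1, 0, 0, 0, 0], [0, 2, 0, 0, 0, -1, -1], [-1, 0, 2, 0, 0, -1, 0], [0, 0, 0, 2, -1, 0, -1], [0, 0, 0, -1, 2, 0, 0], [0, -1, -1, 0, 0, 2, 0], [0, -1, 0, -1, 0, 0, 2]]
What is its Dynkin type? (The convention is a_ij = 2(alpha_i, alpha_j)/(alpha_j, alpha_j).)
A_7 (sl(8))

The matrix has rank 7 with 2's on the diagonal. Reading the off-diagonal entries as Dynkin edges (a single edge where a_ij = a_ji = -1; a double or triple edge where a_ij * a_ji = 2 or 3), the diagram is a chain of 7 nodes with single edges (A_7). One simple-root ordering that puts it in standard form is (alpha_5, alpha_4, alpha_7, alpha_2, alpha_6, alpha_3, alpha_1). So the algebra is type A_7, i.e. sl(8).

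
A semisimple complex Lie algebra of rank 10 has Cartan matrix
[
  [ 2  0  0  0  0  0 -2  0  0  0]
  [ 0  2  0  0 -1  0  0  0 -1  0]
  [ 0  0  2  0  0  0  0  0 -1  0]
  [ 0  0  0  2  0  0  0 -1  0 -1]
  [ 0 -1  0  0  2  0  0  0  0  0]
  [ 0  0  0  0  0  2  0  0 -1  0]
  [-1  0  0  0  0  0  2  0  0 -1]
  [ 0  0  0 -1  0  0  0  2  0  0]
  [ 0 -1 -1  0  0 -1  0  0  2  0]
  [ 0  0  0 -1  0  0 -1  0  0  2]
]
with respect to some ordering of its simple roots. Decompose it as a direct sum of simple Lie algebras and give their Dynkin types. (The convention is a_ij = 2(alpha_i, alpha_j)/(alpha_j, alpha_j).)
The diagram associated to this matrix has two connected components: the simple roots {alpha_1, alpha_4, alpha_7, alpha_8, alpha_10} form a chain of 5 nodes with a double edge at one end; the terminal node there is the unique long simple root (C_5), and {alpha_2, alpha_3, alpha_5, alpha_6, alpha_9} form a chain of 3 nodes with a fork of two nodes at one end (D_5). A semisimple Lie algebra decomposes uniquely as the direct sum of simple ideals, one per connected component of its Dynkin diagram, so g ≅ C_5 ⊕ D_5 (dimension 55 + 45 = 100).

C_5 (sp(10)) + D_5 (so(10))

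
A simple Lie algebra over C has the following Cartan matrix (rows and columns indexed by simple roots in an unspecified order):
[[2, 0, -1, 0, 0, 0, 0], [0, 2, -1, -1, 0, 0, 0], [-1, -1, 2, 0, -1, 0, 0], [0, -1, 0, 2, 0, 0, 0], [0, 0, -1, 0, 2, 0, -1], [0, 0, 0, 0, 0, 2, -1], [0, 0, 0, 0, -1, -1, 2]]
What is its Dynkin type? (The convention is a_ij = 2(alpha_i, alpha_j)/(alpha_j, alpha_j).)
The matrix has rank 7 with 2's on the diagonal. Reading the off-diagonal entries as Dynkin edges (a single edge where a_ij = a_ji = -1; a double or triple edge where a_ij * a_ji = 2 or 3), the diagram is a chain of 6 nodes with one extra node attached to the third node from one end (E_7). One simple-root ordering that puts it in standard form is (alpha_4, alpha_1, alpha_2, alpha_3, alpha_5, alpha_7, alpha_6). So the algebra is type E_7.

E_7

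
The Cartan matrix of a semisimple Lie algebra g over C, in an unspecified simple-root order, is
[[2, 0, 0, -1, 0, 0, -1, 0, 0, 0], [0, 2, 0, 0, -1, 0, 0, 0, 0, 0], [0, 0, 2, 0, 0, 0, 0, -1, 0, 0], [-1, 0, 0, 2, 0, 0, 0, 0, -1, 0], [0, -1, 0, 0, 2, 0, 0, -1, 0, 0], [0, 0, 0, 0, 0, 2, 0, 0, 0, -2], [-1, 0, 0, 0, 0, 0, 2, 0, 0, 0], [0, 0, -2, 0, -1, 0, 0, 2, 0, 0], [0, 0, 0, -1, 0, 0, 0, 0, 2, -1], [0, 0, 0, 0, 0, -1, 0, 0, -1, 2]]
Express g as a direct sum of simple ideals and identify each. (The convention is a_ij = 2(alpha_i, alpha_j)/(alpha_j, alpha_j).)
B_4 (so(9)) ⊕ C_6 (sp(12))

The diagram associated to this matrix has two connected components: the simple roots {alpha_2, alpha_3, alpha_5, alpha_8} form a chain of 4 nodes with a double edge at one end; the terminal node there is the unique short simple root (B_4), and {alpha_1, alpha_4, alpha_6, alpha_7, alpha_9, alpha_10} form a chain of 6 nodes with a double edge at one end; the terminal node there is the unique long simple root (C_6). A semisimple Lie algebra decomposes uniquely as the direct sum of simple ideals, one per connected component of its Dynkin diagram, so g ≅ B_4 ⊕ C_6 (dimension 36 + 78 = 114).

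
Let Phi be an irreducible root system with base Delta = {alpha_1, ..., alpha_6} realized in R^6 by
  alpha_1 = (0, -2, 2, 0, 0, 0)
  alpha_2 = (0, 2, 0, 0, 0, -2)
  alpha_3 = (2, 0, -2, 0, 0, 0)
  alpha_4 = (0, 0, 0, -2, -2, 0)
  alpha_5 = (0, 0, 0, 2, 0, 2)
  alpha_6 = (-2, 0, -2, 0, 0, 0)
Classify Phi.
Compute the Cartan integers a_ij = 2(alpha_i, alpha_j)/(alpha_j, alpha_j); the resulting 6x6 Cartan matrix is
[[2, -1, -1, 0, 0, -1], [-1, 2, 0, 0, -1, 0], [-1, 0, 2, 0, 0, 0], [0, 0, 0, 2, -1, 0], [0, -1, 0, -1, 2, 0], [-1, 0, 0, 0, 0, 2]].
All simple roots have the same length, so the diagram is simply laced. The associated Dynkin diagram is a chain of 4 nodes with a fork of two nodes at one end (D_6), so the type is D_6 (the algebra so(12)).

D_6 (so(12))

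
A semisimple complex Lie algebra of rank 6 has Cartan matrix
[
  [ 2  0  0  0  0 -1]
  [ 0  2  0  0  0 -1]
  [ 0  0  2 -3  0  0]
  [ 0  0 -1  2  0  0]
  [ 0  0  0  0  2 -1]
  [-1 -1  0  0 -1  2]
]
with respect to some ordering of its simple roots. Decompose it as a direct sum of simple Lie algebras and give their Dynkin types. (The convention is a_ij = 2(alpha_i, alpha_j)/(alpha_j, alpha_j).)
The diagram associated to this matrix has two connected components: the simple roots {alpha_1, alpha_2, alpha_5, alpha_6} form a chain of 2 nodes with a fork of two nodes at one end (D_4), and {alpha_3, alpha_4} form two nodes joined by a triple edge (G_2). A semisimple Lie algebra decomposes uniquely as the direct sum of simple ideals, one per connected component of its Dynkin diagram, so g ≅ D_4 ⊕ G_2 (dimension 28 + 14 = 42).

D_4 + G_2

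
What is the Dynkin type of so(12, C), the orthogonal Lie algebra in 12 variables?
This is so(12) with 12 even, which has dimension 12(12-1)/2 = 66 and rank 12/2 = 6. In the classification of classical Lie algebras, the orthogonal algebra so(2n) in an even number of variables has type D_n; here n = 6, so the Dynkin diagram is a chain of 4 nodes with a fork of two nodes at one end (D_6). Hence the type is D_6.

D_6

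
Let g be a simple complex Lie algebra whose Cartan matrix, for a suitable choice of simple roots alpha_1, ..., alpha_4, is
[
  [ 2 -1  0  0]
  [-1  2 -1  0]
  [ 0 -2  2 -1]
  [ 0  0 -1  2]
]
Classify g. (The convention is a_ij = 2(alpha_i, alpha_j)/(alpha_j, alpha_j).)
The matrix has rank 4 with 2's on the diagonal. Reading the off-diagonal entries as Dynkin edges (a single edge where a_ij = a_ji = -1; a double or triple edge where a_ij * a_ji = 2 or 3), the diagram is a chain of 4 nodes with a double edge between the middle two (F_4). One simple-root ordering that puts it in standard form is (alpha_4, alpha_3, alpha_2, alpha_1). So the algebra is type F_4.

F4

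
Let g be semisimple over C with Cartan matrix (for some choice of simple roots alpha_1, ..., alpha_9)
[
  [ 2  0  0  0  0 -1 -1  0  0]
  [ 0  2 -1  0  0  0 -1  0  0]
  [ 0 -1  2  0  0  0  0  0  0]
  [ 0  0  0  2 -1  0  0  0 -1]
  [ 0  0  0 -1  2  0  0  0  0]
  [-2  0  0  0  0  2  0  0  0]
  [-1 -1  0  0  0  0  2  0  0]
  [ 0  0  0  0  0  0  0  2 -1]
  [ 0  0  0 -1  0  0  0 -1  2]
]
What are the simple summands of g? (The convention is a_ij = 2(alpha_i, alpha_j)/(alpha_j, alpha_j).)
A4 ⊕ C5

The diagram associated to this matrix has two connected components: the simple roots {alpha_4, alpha_5, alpha_8, alpha_9} form a chain of 4 nodes with single edges (A_4), and {alpha_1, alpha_2, alpha_3, alpha_6, alpha_7} form a chain of 5 nodes with a double edge at one end; the terminal node there is the unique long simple root (C_5). A semisimple Lie algebra decomposes uniquely as the direct sum of simple ideals, one per connected component of its Dynkin diagram, so g ≅ A_4 ⊕ C_5 (dimension 24 + 55 = 79).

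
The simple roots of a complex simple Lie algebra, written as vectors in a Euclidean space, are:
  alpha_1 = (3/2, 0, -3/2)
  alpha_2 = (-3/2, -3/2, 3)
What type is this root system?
Compute the Cartan integers a_ij = 2(alpha_i, alpha_j)/(alpha_j, alpha_j); the resulting 2x2 Cartan matrix is
[[2, -1], [-3, 2]].
The roots have two lengths (squared-length ratio 3:1); the short ones are alpha_{1}. The associated Dynkin diagram is two nodes joined by a triple edge (G_2), so the type is G_2.

G_2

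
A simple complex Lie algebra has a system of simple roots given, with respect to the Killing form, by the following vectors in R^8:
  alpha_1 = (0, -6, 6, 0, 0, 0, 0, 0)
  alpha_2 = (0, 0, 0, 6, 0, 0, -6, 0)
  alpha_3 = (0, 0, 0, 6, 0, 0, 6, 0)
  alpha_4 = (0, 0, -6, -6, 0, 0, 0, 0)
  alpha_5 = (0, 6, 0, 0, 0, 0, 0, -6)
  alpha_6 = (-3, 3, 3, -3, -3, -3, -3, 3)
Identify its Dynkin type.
E6

Compute the Cartan integers a_ij = 2(alpha_i, alpha_j)/(alpha_j, alpha_j); the resulting 6x6 Cartan matrix is
[[2, 0, 0, -1, -1, 0], [0, 2, 0, -1, 0, 0], [0, 0, 2, -1, 0, -1], [-1, -1, -1, 2, 0, 0], [-1, 0, 0, 0, 2, 0], [0, 0, -1, 0, 0, 2]].
All simple roots have the same length, so the diagram is simply laced. The associated Dynkin diagram is a chain of 5 nodes with one extra node attached to the third node from one end (E_6), so the type is E_6.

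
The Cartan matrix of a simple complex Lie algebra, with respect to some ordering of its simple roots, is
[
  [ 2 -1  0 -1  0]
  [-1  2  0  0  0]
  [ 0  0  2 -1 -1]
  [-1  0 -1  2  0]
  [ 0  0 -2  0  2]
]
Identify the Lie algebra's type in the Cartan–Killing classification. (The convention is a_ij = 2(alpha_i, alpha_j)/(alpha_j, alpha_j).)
The matrix has rank 5 with 2's on the diagonal. Reading the off-diagonal entries as Dynkin edges (a single edge where a_ij = a_ji = -1; a double or triple edge where a_ij * a_ji = 2 or 3), the diagram is a chain of 5 nodes with a double edge at one end; the terminal node there is the unique long simple root (C_5). One simple-root ordering that puts it in standard form is (alpha_2, alpha_1, alpha_4, alpha_3, alpha_5). So the algebra is type C_5, i.e. sp(10).

C_5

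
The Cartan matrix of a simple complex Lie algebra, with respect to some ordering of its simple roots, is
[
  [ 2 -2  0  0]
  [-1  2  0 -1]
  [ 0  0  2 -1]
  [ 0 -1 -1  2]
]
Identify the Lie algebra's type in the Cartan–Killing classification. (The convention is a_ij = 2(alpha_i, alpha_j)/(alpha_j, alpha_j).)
type C_4

The matrix has rank 4 with 2's on the diagonal. Reading the off-diagonal entries as Dynkin edges (a single edge where a_ij = a_ji = -1; a double or triple edge where a_ij * a_ji = 2 or 3), the diagram is a chain of 4 nodes with a double edge at one end; the terminal node there is the unique long simple root (C_4). One simple-root ordering that puts it in standard form is (alpha_3, alpha_4, alpha_2, alpha_1). So the algebra is type C_4, i.e. sp(8).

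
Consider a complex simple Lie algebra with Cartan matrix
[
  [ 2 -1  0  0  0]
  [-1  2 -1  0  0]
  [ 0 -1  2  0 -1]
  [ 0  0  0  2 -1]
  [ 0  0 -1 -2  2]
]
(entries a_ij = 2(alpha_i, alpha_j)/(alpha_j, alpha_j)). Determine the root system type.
B_5

The matrix has rank 5 with 2's on the diagonal. Reading the off-diagonal entries as Dynkin edges (a single edge where a_ij = a_ji = -1; a double or triple edge where a_ij * a_ji = 2 or 3), the diagram is a chain of 5 nodes with a double edge at one end; the terminal node there is the unique short simple root (B_5). One simple-root ordering that puts it in standard form is (alpha_1, alpha_2, alpha_3, alpha_5, alpha_4). So the algebra is type B_5, i.e. so(11).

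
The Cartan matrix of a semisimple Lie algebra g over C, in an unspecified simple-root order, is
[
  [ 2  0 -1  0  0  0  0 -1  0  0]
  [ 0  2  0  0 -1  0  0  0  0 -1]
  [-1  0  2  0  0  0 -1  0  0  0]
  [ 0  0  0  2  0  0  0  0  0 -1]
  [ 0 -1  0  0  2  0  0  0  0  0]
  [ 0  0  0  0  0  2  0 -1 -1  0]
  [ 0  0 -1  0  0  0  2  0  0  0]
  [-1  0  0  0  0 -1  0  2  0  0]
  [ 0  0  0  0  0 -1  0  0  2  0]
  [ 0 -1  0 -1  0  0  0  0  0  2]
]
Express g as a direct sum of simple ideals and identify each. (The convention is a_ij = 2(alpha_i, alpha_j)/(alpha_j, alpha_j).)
The diagram associated to this matrix has two connected components: the simple roots {alpha_2, alpha_4, alpha_5, alpha_10} form a chain of 4 nodes with single edges (A_4), and {alpha_1, alpha_3, alpha_6, alpha_7, alpha_8, alpha_9} form a chain of 6 nodes with single edges (A_6). A semisimple Lie algebra decomposes uniquely as the direct sum of simple ideals, one per connected component of its Dynkin diagram, so g ≅ A_4 ⊕ A_6 (dimension 24 + 48 = 72).

A4 + A6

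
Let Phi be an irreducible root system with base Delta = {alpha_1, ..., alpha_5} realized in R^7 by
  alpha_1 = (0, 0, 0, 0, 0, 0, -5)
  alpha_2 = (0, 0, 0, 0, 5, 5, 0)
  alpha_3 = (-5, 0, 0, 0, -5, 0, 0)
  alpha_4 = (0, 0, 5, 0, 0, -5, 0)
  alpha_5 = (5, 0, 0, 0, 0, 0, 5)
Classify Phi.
Compute the Cartan integers a_ij = 2(alpha_i, alpha_j)/(alpha_j, alpha_j); the resulting 5x5 Cartan matrix is
[[2, 0, 0, 0, -1], [0, 2, -1, -1, 0], [0, -1, 2, 0, -1], [0, -1, 0, 2, 0], [-2, 0, -1, 0, 2]].
The roots have two lengths (squared-length ratio 2:1); the short ones are alpha_{1}. The associated Dynkin diagram is a chain of 5 nodes with a double edge at one end; the terminal node there is the unique short simple root (B_5), so the type is B_5 (the algebra so(11)).

type B_5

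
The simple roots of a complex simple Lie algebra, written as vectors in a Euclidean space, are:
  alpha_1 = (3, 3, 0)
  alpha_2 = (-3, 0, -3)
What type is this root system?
Compute the Cartan integers a_ij = 2(alpha_i, alpha_j)/(alpha_j, alpha_j); the resulting 2x2 Cartan matrix is
[[2, -1], [-1, 2]].
All simple roots have the same length, so the diagram is simply laced. The associated Dynkin diagram is a chain of 2 nodes with single edges (A_2), so the type is A_2 (the algebra sl(3)).

A2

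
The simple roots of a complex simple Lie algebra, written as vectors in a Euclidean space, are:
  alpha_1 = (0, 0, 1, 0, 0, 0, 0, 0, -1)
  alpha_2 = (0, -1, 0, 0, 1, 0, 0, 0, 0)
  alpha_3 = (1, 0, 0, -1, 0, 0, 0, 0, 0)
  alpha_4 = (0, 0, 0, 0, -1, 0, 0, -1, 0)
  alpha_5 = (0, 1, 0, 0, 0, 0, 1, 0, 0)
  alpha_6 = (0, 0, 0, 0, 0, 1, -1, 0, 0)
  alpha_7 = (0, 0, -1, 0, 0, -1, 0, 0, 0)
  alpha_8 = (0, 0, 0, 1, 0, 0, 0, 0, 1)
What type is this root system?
Compute the Cartan integers a_ij = 2(alpha_i, alpha_j)/(alpha_j, alpha_j); the resulting 8x8 Cartan matrix is
[[2, 0, 0, 0, 0, 0, -1, -1], [0, 2, 0, -1, -1, 0, 0, 0], [0, 0, 2, 0, 0, 0, 0, -1], [0, -1, 0, 2, 0, 0, 0, 0], [0, -1, 0, 0, 2, -1, 0, 0], [0, 0, 0, 0, -1, 2, -1, 0], [-1, 0, 0, 0, 0, -1, 2, 0], [-1, 0, -1, 0, 0, 0, 0, 2]].
All simple roots have the same length, so the diagram is simply laced. The associated Dynkin diagram is a chain of 8 nodes with single edges (A_8), so the type is A_8 (the algebra sl(9)).

A8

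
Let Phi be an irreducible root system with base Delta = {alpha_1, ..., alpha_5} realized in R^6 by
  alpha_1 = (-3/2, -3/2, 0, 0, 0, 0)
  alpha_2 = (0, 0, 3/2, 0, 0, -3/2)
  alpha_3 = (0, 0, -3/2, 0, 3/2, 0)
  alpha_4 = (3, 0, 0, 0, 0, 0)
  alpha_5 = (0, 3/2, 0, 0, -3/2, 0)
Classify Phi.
C5

Compute the Cartan integers a_ij = 2(alpha_i, alpha_j)/(alpha_j, alpha_j); the resulting 5x5 Cartan matrix is
[[2, 0, 0, -1, -1], [0, 2, -1, 0, 0], [0, -1, 2, 0, -1], [-2, 0, 0, 2, 0], [-1, 0, -1, 0, 2]].
The roots have two lengths (squared-length ratio 2:1); the short ones are alpha_{1,2,3,5}. The associated Dynkin diagram is a chain of 5 nodes with a double edge at one end; the terminal node there is the unique long simple root (C_5), so the type is C_5 (the algebra sp(10)).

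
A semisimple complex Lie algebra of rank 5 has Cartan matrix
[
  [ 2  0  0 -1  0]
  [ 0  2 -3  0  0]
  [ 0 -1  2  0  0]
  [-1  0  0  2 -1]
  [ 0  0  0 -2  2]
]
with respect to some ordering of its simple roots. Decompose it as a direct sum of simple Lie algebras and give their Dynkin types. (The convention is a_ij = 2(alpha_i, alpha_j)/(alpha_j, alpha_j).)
type C_3 + type G_2

The diagram associated to this matrix has two connected components: the simple roots {alpha_1, alpha_4, alpha_5} form a chain of 3 nodes with a double edge at one end; the terminal node there is the unique long simple root (C_3), and {alpha_2, alpha_3} form two nodes joined by a triple edge (G_2). A semisimple Lie algebra decomposes uniquely as the direct sum of simple ideals, one per connected component of its Dynkin diagram, so g ≅ C_3 ⊕ G_2 (dimension 21 + 14 = 35).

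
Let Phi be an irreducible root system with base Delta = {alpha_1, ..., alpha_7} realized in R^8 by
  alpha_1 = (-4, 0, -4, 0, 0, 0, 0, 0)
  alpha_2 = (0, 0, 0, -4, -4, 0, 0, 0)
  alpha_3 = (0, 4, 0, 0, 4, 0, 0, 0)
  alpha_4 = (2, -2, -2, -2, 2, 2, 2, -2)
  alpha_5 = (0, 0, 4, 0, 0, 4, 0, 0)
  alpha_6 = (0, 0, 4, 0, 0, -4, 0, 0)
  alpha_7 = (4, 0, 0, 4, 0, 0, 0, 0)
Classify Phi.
E_7

Compute the Cartan integers a_ij = 2(alpha_i, alpha_j)/(alpha_j, alpha_j); the resulting 7x7 Cartan matrix is
[[2, 0, 0, 0, -1, -1, -1], [0, 2, -1, 0, 0, 0, -1], [0, -1, 2, 0, 0, 0, 0], [0, 0, 0, 2, 0, -1, 0], [-1, 0, 0, 0, 2, 0, 0], [-1, 0, 0, -1, 0, 2, 0], [-1, -1, 0, 0, 0, 0, 2]].
All simple roots have the same length, so the diagram is simply laced. The associated Dynkin diagram is a chain of 6 nodes with one extra node attached to the third node from one end (E_7), so the type is E_7.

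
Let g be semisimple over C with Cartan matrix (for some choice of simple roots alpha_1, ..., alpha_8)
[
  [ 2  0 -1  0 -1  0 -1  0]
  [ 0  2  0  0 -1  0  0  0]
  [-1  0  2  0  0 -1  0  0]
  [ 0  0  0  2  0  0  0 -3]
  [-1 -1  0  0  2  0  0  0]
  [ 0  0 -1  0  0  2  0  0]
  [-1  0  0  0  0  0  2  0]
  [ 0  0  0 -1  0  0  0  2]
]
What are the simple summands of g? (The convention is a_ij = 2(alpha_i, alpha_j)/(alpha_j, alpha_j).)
The diagram associated to this matrix has two connected components: the simple roots {alpha_1, alpha_2, alpha_3, alpha_5, alpha_6, alpha_7} form a chain of 5 nodes with one extra node attached to the third node from one end (E_6), and {alpha_4, alpha_8} form two nodes joined by a triple edge (G_2). A semisimple Lie algebra decomposes uniquely as the direct sum of simple ideals, one per connected component of its Dynkin diagram, so g ≅ E_6 ⊕ G_2 (dimension 78 + 14 = 92).

E_6 ⊕ G_2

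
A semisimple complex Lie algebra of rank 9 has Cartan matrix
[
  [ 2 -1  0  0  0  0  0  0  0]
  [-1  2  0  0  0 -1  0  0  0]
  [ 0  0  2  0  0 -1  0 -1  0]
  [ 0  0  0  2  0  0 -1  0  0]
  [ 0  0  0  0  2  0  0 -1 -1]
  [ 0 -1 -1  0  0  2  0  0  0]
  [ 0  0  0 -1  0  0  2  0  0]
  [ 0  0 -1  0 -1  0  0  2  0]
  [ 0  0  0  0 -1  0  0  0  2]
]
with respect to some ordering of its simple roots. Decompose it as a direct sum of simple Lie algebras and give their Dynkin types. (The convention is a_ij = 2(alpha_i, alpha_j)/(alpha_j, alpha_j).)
A2 + A7

The diagram associated to this matrix has two connected components: the simple roots {alpha_4, alpha_7} form a chain of 2 nodes with single edges (A_2), and {alpha_1, alpha_2, alpha_3, alpha_5, alpha_6, alpha_8, alpha_9} form a chain of 7 nodes with single edges (A_7). A semisimple Lie algebra decomposes uniquely as the direct sum of simple ideals, one per connected component of its Dynkin diagram, so g ≅ A_2 ⊕ A_7 (dimension 8 + 63 = 71).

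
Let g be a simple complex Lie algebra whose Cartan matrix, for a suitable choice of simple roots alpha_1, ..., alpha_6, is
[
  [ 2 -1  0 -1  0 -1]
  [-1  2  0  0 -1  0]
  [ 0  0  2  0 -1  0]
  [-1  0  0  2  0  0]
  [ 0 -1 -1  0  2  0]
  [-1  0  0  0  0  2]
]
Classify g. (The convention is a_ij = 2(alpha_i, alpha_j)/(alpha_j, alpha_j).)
The matrix has rank 6 with 2's on the diagonal. Reading the off-diagonal entries as Dynkin edges (a single edge where a_ij = a_ji = -1; a double or triple edge where a_ij * a_ji = 2 or 3), the diagram is a chain of 4 nodes with a fork of two nodes at one end (D_6). One simple-root ordering that puts it in standard form is (alpha_3, alpha_5, alpha_2, alpha_1, alpha_4, alpha_6). So the algebra is type D_6, i.e. so(12).

D6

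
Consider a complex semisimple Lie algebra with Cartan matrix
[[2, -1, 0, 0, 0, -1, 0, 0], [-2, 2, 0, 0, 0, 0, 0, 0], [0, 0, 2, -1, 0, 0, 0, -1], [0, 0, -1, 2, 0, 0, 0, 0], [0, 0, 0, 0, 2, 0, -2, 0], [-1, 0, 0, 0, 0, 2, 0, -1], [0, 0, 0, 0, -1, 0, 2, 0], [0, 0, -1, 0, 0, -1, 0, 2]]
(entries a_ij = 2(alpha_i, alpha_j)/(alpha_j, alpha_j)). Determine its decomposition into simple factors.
B2 + C6

The diagram associated to this matrix has two connected components: the simple roots {alpha_5, alpha_7} form a chain of 2 nodes with a double edge at one end; the terminal node there is the unique short simple root (B_2), and {alpha_1, alpha_2, alpha_3, alpha_4, alpha_6, alpha_8} form a chain of 6 nodes with a double edge at one end; the terminal node there is the unique long simple root (C_6). A semisimple Lie algebra decomposes uniquely as the direct sum of simple ideals, one per connected component of its Dynkin diagram, so g ≅ B_2 ⊕ C_6 (dimension 10 + 78 = 88).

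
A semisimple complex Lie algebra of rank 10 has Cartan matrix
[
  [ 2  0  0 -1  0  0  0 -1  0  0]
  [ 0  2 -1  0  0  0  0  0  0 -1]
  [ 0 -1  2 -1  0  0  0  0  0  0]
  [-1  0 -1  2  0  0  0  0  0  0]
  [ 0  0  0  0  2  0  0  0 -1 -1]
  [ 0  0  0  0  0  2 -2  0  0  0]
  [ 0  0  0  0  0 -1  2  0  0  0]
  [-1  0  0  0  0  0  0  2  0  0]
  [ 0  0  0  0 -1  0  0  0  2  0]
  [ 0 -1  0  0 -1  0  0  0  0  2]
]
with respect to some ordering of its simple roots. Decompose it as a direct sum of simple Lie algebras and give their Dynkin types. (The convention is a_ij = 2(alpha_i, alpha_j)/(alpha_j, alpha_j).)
A8 ⊕ B2

The diagram associated to this matrix has two connected components: the simple roots {alpha_1, alpha_2, alpha_3, alpha_4, alpha_5, alpha_8, alpha_9, alpha_10} form a chain of 8 nodes with single edges (A_8), and {alpha_6, alpha_7} form a chain of 2 nodes with a double edge at one end; the terminal node there is the unique short simple root (B_2). A semisimple Lie algebra decomposes uniquely as the direct sum of simple ideals, one per connected component of its Dynkin diagram, so g ≅ A_8 ⊕ B_2 (dimension 80 + 10 = 90).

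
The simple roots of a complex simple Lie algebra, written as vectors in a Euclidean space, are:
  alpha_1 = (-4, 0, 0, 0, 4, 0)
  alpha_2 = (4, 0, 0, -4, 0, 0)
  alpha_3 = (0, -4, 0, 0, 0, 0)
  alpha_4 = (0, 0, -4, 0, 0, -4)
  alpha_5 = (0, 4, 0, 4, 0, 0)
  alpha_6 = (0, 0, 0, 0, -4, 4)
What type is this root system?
B_6

Compute the Cartan integers a_ij = 2(alpha_i, alpha_j)/(alpha_j, alpha_j); the resulting 6x6 Cartan matrix is
[[2, -1, 0, 0, 0, -1], [-1, 2, 0, 0, -1, 0], [0, 0, 2, 0, -1, 0], [0, 0, 0, 2, 0, -1], [0, -1, -2, 0, 2, 0], [-1, 0, 0, -1, 0, 2]].
The roots have two lengths (squared-length ratio 2:1); the short ones are alpha_{3}. The associated Dynkin diagram is a chain of 6 nodes with a double edge at one end; the terminal node there is the unique short simple root (B_6), so the type is B_6 (the algebra so(13)).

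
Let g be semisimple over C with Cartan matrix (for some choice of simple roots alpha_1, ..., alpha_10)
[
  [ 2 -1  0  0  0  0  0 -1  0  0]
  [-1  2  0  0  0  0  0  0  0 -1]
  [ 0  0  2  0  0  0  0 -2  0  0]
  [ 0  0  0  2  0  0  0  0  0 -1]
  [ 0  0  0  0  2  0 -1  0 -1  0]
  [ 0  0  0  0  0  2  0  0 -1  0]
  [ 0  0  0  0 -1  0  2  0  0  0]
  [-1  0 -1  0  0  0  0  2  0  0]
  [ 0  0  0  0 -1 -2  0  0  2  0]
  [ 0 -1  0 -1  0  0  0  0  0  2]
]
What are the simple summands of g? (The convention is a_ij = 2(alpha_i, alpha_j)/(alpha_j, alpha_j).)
B_4 (so(9)) ⊕ C_6 (sp(12))

The diagram associated to this matrix has two connected components: the simple roots {alpha_5, alpha_6, alpha_7, alpha_9} form a chain of 4 nodes with a double edge at one end; the terminal node there is the unique short simple root (B_4), and {alpha_1, alpha_2, alpha_3, alpha_4, alpha_8, alpha_10} form a chain of 6 nodes with a double edge at one end; the terminal node there is the unique long simple root (C_6). A semisimple Lie algebra decomposes uniquely as the direct sum of simple ideals, one per connected component of its Dynkin diagram, so g ≅ B_4 ⊕ C_6 (dimension 36 + 78 = 114).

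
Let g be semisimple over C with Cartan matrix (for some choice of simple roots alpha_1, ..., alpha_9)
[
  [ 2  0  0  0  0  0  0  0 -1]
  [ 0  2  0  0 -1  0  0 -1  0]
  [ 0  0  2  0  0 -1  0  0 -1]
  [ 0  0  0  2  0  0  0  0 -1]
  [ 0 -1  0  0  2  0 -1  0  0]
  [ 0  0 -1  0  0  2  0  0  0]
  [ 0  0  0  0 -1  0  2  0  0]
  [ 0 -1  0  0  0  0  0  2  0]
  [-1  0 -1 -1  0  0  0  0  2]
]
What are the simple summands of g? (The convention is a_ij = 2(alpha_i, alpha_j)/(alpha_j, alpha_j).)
A4 + D5

The diagram associated to this matrix has two connected components: the simple roots {alpha_2, alpha_5, alpha_7, alpha_8} form a chain of 4 nodes with single edges (A_4), and {alpha_1, alpha_3, alpha_4, alpha_6, alpha_9} form a chain of 3 nodes with a fork of two nodes at one end (D_5). A semisimple Lie algebra decomposes uniquely as the direct sum of simple ideals, one per connected component of its Dynkin diagram, so g ≅ A_4 ⊕ D_5 (dimension 24 + 45 = 69).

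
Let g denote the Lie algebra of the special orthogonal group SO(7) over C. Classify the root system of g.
This is so(7) with 7 odd, which has dimension 7(7-1)/2 = 21 and rank (7-1)/2 = 3. In the classification of classical Lie algebras, the orthogonal algebra so(2n+1) in an odd number of variables has type B_n; here n = 3, so the Dynkin diagram is a chain of 3 nodes with a double edge at one end; the terminal node there is the unique short simple root (B_3). Hence the type is B_3.

B_3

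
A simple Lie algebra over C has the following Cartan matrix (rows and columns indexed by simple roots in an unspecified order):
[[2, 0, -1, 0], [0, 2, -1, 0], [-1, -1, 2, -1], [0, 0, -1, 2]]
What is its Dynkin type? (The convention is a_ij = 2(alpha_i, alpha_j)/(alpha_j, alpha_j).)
D_4

The matrix has rank 4 with 2's on the diagonal. Reading the off-diagonal entries as Dynkin edges (a single edge where a_ij = a_ji = -1; a double or triple edge where a_ij * a_ji = 2 or 3), the diagram is a chain of 2 nodes with a fork of two nodes at one end (D_4). One simple-root ordering that puts it in standard form is (alpha_4, alpha_3, alpha_2, alpha_1). So the algebra is type D_4, i.e. so(8).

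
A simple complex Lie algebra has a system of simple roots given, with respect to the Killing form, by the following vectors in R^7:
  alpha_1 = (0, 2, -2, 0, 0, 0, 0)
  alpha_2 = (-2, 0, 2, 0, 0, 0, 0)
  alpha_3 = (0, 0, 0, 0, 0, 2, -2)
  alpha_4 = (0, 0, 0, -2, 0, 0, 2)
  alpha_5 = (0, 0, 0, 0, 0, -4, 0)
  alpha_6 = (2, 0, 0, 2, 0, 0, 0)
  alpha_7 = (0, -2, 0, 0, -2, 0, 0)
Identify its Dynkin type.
Compute the Cartan integers a_ij = 2(alpha_i, alpha_j)/(alpha_j, alpha_j); the resulting 7x7 Cartan matrix is
[[2, -1, 0, 0, 0, 0, -1], [-1, 2, 0, 0, 0, -1, 0], [0, 0, 2, -1, -1, 0, 0], [0, 0, -1, 2, 0, -1, 0], [0, 0, -2, 0, 2, 0, 0], [0, -1, 0, -1, 0, 2, 0], [-1, 0, 0, 0, 0, 0, 2]].
The roots have two lengths (squared-length ratio 2:1); the short ones are alpha_{1,2,3,4,6,7}. The associated Dynkin diagram is a chain of 7 nodes with a double edge at one end; the terminal node there is the unique long simple root (C_7), so the type is C_7 (the algebra sp(14)).

C_7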